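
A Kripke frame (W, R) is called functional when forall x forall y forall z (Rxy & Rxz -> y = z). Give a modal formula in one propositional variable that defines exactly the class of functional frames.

The condition is partial functionality. The CD schema ◇ψ → □ψ defines it.
Suppose ◇ψ→□ψ is valid. Take Rxy, Rxz and set V(ψ)={y}. Then ◇ψ at x, so □ψ at x, so ψ at z, i.e. z=y.

◇ψ → □ψ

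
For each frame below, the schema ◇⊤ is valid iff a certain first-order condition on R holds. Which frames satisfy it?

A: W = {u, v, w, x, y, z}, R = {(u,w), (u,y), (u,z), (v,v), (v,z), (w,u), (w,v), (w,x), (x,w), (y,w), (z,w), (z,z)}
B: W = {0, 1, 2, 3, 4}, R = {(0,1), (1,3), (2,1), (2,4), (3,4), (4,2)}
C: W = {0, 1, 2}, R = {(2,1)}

The schema corresponds to seriality: ∀x ∃y Rxy.
A: condition met.
B: condition met.
C: fails — world 0 has no successor.

A, B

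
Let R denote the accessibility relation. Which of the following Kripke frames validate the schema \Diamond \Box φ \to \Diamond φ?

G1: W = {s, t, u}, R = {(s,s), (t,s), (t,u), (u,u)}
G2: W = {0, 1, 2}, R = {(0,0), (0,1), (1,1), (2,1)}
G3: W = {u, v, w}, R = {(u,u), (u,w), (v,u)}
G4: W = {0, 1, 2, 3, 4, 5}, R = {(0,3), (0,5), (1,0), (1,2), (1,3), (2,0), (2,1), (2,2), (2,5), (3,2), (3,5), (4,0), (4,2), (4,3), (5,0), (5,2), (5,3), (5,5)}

The schema corresponds to a generalized confluence (Geach) condition: \forall x \forall y (xRy \to \exists w (yRw \wedge xRw)).
G1: condition met.
G2: condition met.
G3: fails — uRw but no t with wRt and uRt.
G4: condition met.
Valid on: G1, G2, G4.

G1, G2, G4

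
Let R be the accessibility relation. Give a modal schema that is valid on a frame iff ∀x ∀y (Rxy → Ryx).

The condition is symmetry. The B schema s → □◇s defines it.
Suppose s→□◇s is valid. Take Rxy and set V(s)={x}. Then s at x, so □◇s at x, so ◇s at y, so some z with Ryz has s; z=x, i.e. Ryx.

s → □◇s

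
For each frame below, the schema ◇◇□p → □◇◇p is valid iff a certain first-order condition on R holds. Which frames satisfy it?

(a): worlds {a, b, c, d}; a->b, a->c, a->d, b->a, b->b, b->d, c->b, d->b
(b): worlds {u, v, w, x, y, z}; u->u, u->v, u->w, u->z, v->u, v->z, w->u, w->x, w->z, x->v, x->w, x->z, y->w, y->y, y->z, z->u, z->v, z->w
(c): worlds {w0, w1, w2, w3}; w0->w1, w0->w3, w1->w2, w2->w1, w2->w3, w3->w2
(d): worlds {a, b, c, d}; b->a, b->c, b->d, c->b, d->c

This is the axiom for a generalized confluence (Geach) condition; its first-order frame correspondent is ∀x ∀y ∀z ((xR²y ∧ xRz) → ∃w (yRw ∧ zR²w)).
(a): holds.
(b): holds.
(c): holds.
(d): fails — bR²b, bRa but no w with bRw and aR²w.

(a), (b), (c)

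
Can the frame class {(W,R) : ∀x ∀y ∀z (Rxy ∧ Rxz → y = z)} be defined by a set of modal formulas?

Yes: it is partial functionality, defined by the CD schema ◇p → □p.
Suppose ◇p→□p is valid. Take Rxy, Rxz and set V(p)={y}. Then ◇p at x, so □p at x, so p at z, i.e. z=y.

Definable; ◇p → □p defines it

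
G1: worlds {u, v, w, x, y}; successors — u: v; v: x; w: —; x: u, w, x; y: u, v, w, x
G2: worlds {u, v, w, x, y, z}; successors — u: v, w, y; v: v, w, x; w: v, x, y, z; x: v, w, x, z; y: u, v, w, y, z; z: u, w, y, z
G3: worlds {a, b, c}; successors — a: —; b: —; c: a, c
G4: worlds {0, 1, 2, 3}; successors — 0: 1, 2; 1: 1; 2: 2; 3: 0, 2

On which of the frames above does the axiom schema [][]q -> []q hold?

The schema corresponds to density: forall x forall y (Rxy -> exists z (Rxz & Rzy)).
G1: fails — Ruv but no z with Ruz and Rzv.
G2: satisfies the condition.
G3: satisfies the condition.
G4: fails — R30 but no z with R3z and Rz0.

G2, G3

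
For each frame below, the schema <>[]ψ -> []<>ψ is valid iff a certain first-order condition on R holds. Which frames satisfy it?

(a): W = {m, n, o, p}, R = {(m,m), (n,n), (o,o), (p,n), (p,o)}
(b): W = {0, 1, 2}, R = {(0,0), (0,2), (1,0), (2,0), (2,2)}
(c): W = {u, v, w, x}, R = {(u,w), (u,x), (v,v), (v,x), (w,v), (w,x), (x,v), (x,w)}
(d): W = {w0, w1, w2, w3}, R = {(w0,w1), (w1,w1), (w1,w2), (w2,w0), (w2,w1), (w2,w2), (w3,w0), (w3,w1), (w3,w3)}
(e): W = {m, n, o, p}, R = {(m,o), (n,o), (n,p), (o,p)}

(b), (c), (d)

This is the axiom for convergence; its first-order frame correspondent is forall x forall y forall z (Rxy & Rxz -> exists w (Ryw & Rzw)).
(a): fails — Rpn and Rpo but n and o have no common successor.
(b): holds.
(c): holds.
(d): holds.
(e): fails — Rno and Rnp but o and p have no common successor.
Valid on: (b), (c), (d).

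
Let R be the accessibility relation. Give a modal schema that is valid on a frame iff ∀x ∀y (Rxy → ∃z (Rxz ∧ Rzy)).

□□ψ → □ψ

A defining formula is □□ψ → □ψ (the C4 axiom).
Suppose □□ψ→□ψ is valid. Take Rxy and set V(ψ)={w : xR²w}. Then □□ψ at x, so □ψ at x, so ψ at y, i.e. ∃z(Rxz∧Rzy).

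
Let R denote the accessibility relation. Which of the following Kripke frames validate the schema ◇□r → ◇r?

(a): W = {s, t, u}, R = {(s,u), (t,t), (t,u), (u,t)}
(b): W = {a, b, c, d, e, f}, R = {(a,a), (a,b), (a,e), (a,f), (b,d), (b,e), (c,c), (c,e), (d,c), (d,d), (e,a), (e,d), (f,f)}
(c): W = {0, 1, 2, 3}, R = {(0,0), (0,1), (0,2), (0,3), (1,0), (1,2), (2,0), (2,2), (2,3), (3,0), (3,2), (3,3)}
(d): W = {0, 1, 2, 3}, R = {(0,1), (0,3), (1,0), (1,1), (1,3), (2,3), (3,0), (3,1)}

This is the axiom for a generalized confluence (Geach) condition; its first-order frame correspondent is ∀x ∀y (xRy → ∃w (yRw ∧ xRw)).
(a): fails — sRu but no w with uRw and sRw.
(b): fails — cRe but no w with eRw and cRw.
(c): ✓.
(d): fails — 2R3 but no w with 3Rw and 2Rw.
Valid on: (c).

(c)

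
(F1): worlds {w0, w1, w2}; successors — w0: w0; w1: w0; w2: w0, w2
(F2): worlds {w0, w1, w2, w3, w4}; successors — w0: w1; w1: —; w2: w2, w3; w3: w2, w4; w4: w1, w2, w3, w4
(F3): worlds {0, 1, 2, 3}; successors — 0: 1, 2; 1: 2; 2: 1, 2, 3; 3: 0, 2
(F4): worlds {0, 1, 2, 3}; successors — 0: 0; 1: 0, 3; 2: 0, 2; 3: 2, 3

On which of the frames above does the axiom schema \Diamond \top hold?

(F1), (F3), (F4)

This is the axiom for seriality; its first-order frame correspondent is \forall x \exists y Rxy.
(F1): condition met.
(F2): fails — world w1 has no successor.
(F3): condition met.
(F4): condition met.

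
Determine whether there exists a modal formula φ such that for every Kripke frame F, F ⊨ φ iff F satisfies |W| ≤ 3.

Modal frame validity is preserved under disjoint unions.
Any modal formula valid on each of 4 disjoint one-world frames is valid on their disjoint union (validity is preserved under disjoint unions). Each one-world frame has |W|=1≤3, but the union has |W|=4.
So the class is not modally definable.

No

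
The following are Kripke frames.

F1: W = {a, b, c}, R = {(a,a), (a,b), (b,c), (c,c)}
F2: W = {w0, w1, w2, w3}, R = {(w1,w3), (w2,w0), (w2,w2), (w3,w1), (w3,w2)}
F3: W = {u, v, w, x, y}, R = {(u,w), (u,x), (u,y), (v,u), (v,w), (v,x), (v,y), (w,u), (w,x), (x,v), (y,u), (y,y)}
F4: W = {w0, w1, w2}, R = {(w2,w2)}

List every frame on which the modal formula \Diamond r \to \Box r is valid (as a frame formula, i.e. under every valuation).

This is the axiom for partial functionality; its first-order frame correspondent is \forall x \forall y \forall z (Rxy \wedge Rxz \to y = z).
F1: fails — a sees both a and b.
F2: fails — w2 sees both w0 and w2.
F3: fails — u sees both w and x.
F4: satisfies the condition.

F4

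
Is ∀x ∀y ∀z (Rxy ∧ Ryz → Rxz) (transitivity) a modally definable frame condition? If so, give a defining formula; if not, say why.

Yes — defined by □q → □□q

Yes: it is transitivity, defined by the 4 schema □q → □□q.
Suppose □q→□□q is valid. Take Rxy, Ryz and set V(q)={w : Rxw}. Then □q at x, so □□q at x, so □q at y, so q at z, i.e. Rxz.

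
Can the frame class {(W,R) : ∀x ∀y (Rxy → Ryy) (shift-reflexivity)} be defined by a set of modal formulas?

Yes — defined by □(□p → p)

The condition is shift-reflexivity. A defining modal formula is □(□p → p).
Suppose □(□p→p) is valid. Take Rxy and set V(p)={w : Ryw}. Then at y, □p holds; since □(□p→p) at x, □p→p at y, so p at y, i.e. Ryy.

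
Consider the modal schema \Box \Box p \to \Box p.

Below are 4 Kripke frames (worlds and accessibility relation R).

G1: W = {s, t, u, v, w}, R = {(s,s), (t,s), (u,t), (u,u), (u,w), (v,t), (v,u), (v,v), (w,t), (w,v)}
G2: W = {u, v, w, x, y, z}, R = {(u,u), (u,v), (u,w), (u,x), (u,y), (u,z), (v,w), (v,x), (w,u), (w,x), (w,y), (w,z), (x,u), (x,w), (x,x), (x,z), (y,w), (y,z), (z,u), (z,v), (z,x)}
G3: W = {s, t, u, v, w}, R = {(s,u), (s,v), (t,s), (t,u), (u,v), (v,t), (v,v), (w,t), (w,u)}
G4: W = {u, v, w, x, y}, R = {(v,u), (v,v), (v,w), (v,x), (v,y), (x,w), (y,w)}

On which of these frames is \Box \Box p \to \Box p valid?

G1

Frame correspondent (Sahlqvist): \forall x \forall y (Rxy \to \exists z (Rxz \wedge Rzy)) — i.e. density.
G1: condition met.
G2: fails — Ryw but no t with Ryt and Rtw.
G3: fails — Rwt but no z with Rwz and Rzt.
G4: fails — Rxw but no z with Rxz and Rzw.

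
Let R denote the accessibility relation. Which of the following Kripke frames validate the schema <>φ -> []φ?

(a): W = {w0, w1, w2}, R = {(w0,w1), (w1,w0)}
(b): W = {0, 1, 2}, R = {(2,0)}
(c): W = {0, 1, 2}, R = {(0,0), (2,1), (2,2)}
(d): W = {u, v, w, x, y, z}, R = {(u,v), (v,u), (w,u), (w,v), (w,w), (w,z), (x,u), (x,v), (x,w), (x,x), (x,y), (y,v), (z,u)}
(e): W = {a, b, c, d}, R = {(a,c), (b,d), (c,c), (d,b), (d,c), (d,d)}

(a), (b)

The schema corresponds to partial functionality: forall x forall y forall z (Rxy & Rxz -> y = z).
(a): satisfies the condition.
(b): satisfies the condition.
(c): fails — 2 sees both 1 and 2.
(d): fails — w sees both u and v.
(e): fails — d sees both b and c.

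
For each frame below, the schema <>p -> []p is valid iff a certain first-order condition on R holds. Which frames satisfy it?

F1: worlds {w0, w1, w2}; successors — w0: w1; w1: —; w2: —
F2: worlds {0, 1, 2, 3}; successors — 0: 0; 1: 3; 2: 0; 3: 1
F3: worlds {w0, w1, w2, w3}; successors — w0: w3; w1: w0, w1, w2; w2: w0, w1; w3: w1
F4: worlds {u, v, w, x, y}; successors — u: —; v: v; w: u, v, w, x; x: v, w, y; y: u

F1, F2

This is the axiom for partial functionality; its first-order frame correspondent is forall x forall y forall z (Rxy & Rxz -> y = z).
F1: satisfies the condition.
F2: satisfies the condition.
F3: fails — w1 sees both w0 and w1.
F4: fails — w sees both u and v.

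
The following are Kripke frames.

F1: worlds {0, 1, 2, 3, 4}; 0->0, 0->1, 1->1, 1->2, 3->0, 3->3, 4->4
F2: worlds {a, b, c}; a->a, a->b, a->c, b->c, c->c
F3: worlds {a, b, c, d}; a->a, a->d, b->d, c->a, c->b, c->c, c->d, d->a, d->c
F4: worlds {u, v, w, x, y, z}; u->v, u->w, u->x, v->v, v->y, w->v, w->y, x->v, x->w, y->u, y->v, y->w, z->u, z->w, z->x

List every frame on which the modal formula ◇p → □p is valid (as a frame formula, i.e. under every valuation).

none

Frame correspondent (Sahlqvist): ∀x ∀y ∀z (Rxy ∧ Rxz → y = z) — i.e. partial functionality.
F1: fails — 0 sees both 0 and 1.
F2: fails — a sees both a and b.
F3: fails — a sees both a and d.
F4: fails — u sees both v and w.
Valid on no frame.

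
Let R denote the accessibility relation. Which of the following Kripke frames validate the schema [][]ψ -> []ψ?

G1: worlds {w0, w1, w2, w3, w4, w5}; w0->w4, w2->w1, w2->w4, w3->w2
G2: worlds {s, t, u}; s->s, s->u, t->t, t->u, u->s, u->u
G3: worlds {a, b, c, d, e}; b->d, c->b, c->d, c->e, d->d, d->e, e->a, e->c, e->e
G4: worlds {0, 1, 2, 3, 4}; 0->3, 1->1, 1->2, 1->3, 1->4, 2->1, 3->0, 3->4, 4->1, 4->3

Frame correspondent (Sahlqvist): forall x forall y (Rxy -> exists z (Rxz & Rzy)) — i.e. density.
G1: fails — Rw2w4 but no z with Rw2z and Rzw4.
G2: satisfies the condition.
G3: fails — Rcb but no z with Rcz and Rzb.
G4: fails — R34 but no z with R3z and Rz4.

G2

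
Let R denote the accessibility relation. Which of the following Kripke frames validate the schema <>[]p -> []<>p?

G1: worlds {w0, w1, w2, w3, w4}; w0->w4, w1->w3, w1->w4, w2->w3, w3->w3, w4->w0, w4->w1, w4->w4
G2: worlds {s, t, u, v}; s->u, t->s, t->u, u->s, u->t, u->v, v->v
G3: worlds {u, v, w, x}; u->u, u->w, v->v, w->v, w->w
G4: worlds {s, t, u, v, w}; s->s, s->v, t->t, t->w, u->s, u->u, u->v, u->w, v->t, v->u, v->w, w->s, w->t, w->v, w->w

This is the axiom for convergence; its first-order frame correspondent is forall x forall y forall z (Rxy & Rxz -> exists w (Ryw & Rzw)).
G1: fails — Rw1w3 and Rw1w4 but w3 and w4 have no common successor.
G2: fails — Rts and Rtu but s and u have no common successor.
G3: condition met.
G4: fails — Rsv and Rss but v and s have no common successor.
Valid on: G3.

G3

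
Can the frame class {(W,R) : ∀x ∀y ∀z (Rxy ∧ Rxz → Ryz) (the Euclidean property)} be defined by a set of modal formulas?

The condition is the Euclidean property. A defining modal formula is ◇p → □◇p.
Suppose ◇p→□◇p is valid. Take Rxy, Rxz and set V(p)={y}. Then ◇p at x, so □◇p at x, so ◇p at z, so some w with Rzw has p; w=y, i.e. Rzy. By symmetry of the argument, Ryz.

Definable; ◇p → □◇p defines it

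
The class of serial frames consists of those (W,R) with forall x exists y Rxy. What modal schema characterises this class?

This is seriality; the standard corresponding axiom is D: □r → ◇r.
Suppose □r→◇r is valid. At any x set V(r)=W. Then □r at x, so ◇r at x, so x has a successor.

□r → ◇r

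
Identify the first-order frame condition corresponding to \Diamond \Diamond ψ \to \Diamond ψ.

transitivity: \forall x \forall y \forall z (Rxy \wedge Ryz \to Rxz)

Equivalently (dual form): □ψ → □□ψ.
Suppose □ψ→□□ψ is valid. Take Rxy, Ryz and set V(ψ)={w : Rxw}. Then □ψ at x, so □□ψ at x, so □ψ at y, so ψ at z, i.e. Rxz.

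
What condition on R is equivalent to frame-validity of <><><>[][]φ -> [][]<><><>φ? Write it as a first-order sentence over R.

forall x forall y forall z ((x R^3 y & x R^2 z) -> exists w (y R^2 w & z R^3 w))

This is a Sahlqvist (Geach-type) schema ◇^3□^2φ → □^2◇^3φ.
Minimal-valuation argument: fix x; take any y with xR^3y and any z with xR^2z. Set V(φ) to the set of worlds R-reachable from y in exactly 2 steps. Then □^2φ holds at y, so the antecedent holds at x; validity forces ◇^3φ at z, giving a w with zR^3w and yR^2w.
First-order correspondent: forall x forall y forall z ((x R^3 y & x R^2 z) -> exists w (y R^2 w & z R^3 w)).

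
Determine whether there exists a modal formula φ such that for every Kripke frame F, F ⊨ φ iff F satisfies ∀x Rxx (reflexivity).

Yes — defined by □q → q

Yes: it is reflexivity, defined by the T schema □q → q.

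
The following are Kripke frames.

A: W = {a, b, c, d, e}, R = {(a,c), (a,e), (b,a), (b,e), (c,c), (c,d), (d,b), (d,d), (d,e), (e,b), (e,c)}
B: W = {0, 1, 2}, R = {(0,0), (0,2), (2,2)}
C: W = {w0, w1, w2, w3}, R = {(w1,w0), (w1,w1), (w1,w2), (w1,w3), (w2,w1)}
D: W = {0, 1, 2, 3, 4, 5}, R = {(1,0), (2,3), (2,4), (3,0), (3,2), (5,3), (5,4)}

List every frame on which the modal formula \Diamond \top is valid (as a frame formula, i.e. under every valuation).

A

This is the axiom for seriality; its first-order frame correspondent is \forall x \exists y Rxy.
A: holds.
B: fails — world 1 has no successor.
C: fails — world w0 has no successor.
D: fails — world 0 has no successor.
Valid on: A.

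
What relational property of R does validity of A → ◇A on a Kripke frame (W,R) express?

This schema is equivalent to the T axiom □A → A.
It corresponds to reflexivity: ∀x Rxx.

Reflexivity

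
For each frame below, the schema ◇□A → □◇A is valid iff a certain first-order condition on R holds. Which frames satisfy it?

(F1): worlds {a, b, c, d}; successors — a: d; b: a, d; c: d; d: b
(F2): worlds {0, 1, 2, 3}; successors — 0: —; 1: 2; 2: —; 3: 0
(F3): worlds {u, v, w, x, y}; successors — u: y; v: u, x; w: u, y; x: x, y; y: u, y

Frame correspondent (Sahlqvist): ∀x ∀y ∀z (Rxy ∧ Rxz → ∃w (Ryw ∧ Rzw)) — i.e. convergence.
(F1): fails — Rba and Rbd but a and d have no common successor.
(F2): fails — R12 and R12 but 2 and 2 have no common successor.
(F3): ✓.
Valid on: (F3).

(F3)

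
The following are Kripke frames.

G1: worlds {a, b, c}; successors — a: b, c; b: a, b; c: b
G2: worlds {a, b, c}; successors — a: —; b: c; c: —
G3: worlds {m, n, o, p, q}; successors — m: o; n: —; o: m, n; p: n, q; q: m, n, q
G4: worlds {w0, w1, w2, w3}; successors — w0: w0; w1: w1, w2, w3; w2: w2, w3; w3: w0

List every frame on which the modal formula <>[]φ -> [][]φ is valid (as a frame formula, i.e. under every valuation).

G2

Frame correspondent (Sahlqvist): forall x forall y forall z ((xRy & x R^2 z) -> exists w (yRw & z = w)) — i.e. a generalized confluence (Geach) condition.
G1: fails — aRc, aR²a but no w with cRw and a=w.
G2: condition met.
G3: fails — oRn, oR²o but no w with nRw and o=w.
G4: fails — w1Rw1, w1R²w0 but no w with w1Rw and w0=w.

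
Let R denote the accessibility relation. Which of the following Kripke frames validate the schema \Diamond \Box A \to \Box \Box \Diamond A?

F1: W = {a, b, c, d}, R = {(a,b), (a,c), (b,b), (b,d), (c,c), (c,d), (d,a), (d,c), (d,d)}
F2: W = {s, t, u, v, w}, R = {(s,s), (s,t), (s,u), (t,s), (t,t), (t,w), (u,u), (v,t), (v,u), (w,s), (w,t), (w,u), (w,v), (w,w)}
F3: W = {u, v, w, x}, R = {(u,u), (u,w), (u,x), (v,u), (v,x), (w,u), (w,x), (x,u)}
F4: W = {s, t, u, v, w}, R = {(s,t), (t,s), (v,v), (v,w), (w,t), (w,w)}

The schema corresponds to a generalized confluence (Geach) condition: \forall x \forall y \forall z ((xRy \wedge x R^2 z) \to \exists w (yRw \wedge zRw)).
F1: satisfies the condition.
F2: fails — sRt, sR²u but no w* with tRw* and uRw*.
F3: satisfies the condition.
F4: fails — sRt, sR²s but no w* with tRw* and sRw*.
Valid on: F1, F3.

F1, F3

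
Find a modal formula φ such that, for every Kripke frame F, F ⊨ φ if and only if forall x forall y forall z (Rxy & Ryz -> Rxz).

The condition is transitivity. The 4 schema □r → □□r defines it.
Suppose □r→□□r is valid. Take Rxy, Ryz and set V(r)={w : Rxw}. Then □r at x, so □□r at x, so □r at y, so r at z, i.e. Rxz.

□r → □□r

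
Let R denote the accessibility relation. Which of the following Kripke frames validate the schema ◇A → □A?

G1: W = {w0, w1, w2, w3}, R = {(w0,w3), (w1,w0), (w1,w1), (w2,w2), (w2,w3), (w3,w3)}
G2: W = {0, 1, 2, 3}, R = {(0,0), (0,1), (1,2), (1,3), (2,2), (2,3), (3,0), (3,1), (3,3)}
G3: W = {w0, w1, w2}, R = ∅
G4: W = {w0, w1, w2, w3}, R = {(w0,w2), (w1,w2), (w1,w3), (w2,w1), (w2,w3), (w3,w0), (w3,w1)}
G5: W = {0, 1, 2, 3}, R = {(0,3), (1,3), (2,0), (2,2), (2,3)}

The schema corresponds to partial functionality: ∀x ∀y ∀z (Rxy ∧ Rxz → y = z).
G1: fails — w1 sees both w0 and w1.
G2: fails — 0 sees both 0 and 1.
G3: ✓.
G4: fails — w1 sees both w2 and w3.
G5: fails — 2 sees both 0 and 2.

G3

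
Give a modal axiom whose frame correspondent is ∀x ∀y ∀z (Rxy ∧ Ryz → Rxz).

The condition is transitivity. The 4 schema □r → □□r defines it.
Suppose □r→□□r is valid. Take Rxy, Ryz and set V(r)={w : Rxw}. Then □r at x, so □□r at x, so □r at y, so r at z, i.e. Rxz.

□r → □□r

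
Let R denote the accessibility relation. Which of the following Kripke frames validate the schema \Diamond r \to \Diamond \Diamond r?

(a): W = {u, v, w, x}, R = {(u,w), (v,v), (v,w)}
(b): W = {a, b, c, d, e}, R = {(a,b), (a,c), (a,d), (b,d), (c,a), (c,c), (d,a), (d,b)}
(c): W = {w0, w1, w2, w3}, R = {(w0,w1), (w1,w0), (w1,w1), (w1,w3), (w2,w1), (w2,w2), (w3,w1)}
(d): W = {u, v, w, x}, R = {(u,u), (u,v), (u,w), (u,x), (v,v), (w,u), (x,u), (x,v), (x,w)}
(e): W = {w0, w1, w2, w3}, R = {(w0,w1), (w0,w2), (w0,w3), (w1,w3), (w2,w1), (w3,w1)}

The schema corresponds to a generalized confluence (Geach) condition: \forall x \forall y (xRy \to \exists w (y = w \wedge x R^2 w)).
(a): fails — uRw but no t with w=t and uR²t.
(b): fails — bRd but no w with d=w and bR²w.
(c): condition met.
(d): condition met.
(e): fails — w0Rw2 but no w with w2=w and w0R²w.
Valid on: (c), (d).

(c), (d)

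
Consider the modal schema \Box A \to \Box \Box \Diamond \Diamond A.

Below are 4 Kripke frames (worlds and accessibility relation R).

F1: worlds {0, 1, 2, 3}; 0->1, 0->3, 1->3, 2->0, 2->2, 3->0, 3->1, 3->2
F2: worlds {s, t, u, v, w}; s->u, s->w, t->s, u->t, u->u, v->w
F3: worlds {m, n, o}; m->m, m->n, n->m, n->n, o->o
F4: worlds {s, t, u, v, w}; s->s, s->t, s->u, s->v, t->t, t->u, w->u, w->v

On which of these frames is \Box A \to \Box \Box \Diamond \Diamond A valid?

The schema corresponds to a generalized confluence (Geach) condition: \forall x \forall z (x R^2 z \to \exists w (xRw \wedge z R^2 w)).
F1: fails — 1R²1 but no w with 1Rw and 1R²w.
F2: fails — tR²w but no w* with tRw* and wR²w*.
F3: ✓.
F4: fails — sR²u but no w* with sRw* and uR²w*.
Valid on: F3.

F3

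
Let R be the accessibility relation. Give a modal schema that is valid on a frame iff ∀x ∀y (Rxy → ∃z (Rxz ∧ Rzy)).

A defining formula is □□ψ → □ψ (the C4 axiom).
Suppose □□ψ→□ψ is valid. Take Rxy and set V(ψ)={w : xR²w}. Then □□ψ at x, so □ψ at x, so ψ at y, i.e. ∃z(Rxz∧Rzy).

□□ψ → □ψ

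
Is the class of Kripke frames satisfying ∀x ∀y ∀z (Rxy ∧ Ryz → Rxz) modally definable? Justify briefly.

Yes: it is transitivity, defined by the 4 schema □r → □□r.

Definable; □r → □□r defines it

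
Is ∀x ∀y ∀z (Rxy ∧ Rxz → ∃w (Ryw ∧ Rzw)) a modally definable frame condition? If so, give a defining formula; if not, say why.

The condition is convergence. A defining modal formula is ◇□p → □◇p.
Suppose ◇□p→□◇p is valid. Take Rxy, Rxz and set V(p)={w : Ryw}. Then □p at y so ◇□p at x, so □◇p at x, so ◇p at z, giving w with Rzw and Ryw.

Yes — defined by ◇□p → □◇p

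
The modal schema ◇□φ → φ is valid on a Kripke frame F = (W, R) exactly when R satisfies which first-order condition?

This is frame-equivalent to φ → □◇φ (substitute ¬φ for φ and contrapose).
Suppose φ→□◇φ is valid. Take Rxy and set V(φ)={x}. Then φ at x, so □◇φ at x, so ◇φ at y, so some z with Ryz has φ; z=x, i.e. Ryx.

Symmetry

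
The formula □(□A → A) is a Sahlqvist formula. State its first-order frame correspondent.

Suppose □(□A→A) is valid. Take Rxy and set V(A)={w : Ryw}. Then at y, □A holds; since □(□A→A) at x, □A→A at y, so A at y, i.e. Ryy.

shift-reflexivity: ∀x ∀y (Rxy → Ryy)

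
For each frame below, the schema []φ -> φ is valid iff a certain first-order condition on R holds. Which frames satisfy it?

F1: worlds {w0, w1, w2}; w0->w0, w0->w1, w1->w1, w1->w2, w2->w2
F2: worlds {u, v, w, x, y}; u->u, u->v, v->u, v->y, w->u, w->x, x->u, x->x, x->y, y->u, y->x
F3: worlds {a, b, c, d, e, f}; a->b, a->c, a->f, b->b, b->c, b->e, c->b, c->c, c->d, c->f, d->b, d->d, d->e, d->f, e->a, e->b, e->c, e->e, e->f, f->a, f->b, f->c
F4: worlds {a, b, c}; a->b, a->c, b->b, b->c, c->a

F1

This is the axiom for reflexivity; its first-order frame correspondent is forall x Rxx.
F1: holds.
F2: fails — world v does not see itself.
F3: fails — world a does not see itself.
F4: fails — world a does not see itself.
Valid on: F1.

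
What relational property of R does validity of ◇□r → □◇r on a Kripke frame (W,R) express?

This schema is the .2 axiom.
It corresponds to convergence: ∀x ∀y ∀z (Rxy ∧ Rxz → ∃w (Ryw ∧ Rzw)).

Convergence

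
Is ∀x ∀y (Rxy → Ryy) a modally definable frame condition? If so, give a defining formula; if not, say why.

This is a Sahlqvist condition; the T□ axiom □(□p → p) defines it.
Suppose □(□p→p) is valid. Take Rxy and set V(p)={w : Ryw}. Then at y, □p holds; since □(□p→p) at x, □p→p at y, so p at y, i.e. Ryy.

Yes — defined by □(□p → p)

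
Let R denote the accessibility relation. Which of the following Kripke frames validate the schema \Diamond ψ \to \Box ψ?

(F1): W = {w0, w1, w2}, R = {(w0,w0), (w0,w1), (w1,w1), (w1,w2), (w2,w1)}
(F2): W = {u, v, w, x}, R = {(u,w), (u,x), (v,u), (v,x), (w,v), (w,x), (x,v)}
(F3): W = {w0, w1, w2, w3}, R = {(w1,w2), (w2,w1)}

(F3)

This is the axiom for partial functionality; its first-order frame correspondent is \forall x \forall y \forall z (Rxy \wedge Rxz \to y = z).
(F1): fails — w0 sees both w0 and w1.
(F2): fails — u sees both w and x.
(F3): holds.
Valid on: (F3).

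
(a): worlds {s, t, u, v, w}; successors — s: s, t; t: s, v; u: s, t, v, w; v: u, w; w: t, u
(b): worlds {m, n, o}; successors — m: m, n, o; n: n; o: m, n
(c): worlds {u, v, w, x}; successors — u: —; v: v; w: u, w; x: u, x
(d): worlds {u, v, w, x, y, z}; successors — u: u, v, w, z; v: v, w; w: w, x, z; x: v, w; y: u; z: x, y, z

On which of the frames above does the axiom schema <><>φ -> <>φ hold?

(c)

The schema corresponds to transitivity: forall x forall y forall z (Rxy & Ryz -> Rxz).
(a): fails — Ruv and Rvu but not Ruu.
(b): fails — Rom and Rmo but not Roo.
(c): condition met.
(d): fails — Ruz and Rzx but not Rux.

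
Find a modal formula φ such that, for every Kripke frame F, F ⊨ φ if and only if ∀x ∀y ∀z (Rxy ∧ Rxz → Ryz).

This is the Euclidean property; the standard corresponding axiom is 5: ◇q → □◇q.
Suppose ◇q→□◇q is valid. Take Rxy, Rxz and set V(q)={y}. Then ◇q at x, so □◇q at x, so ◇q at z, so some w with Rzw has q; w=y, i.e. Rzy. By symmetry of the argument, Ryz.

◇q → □◇q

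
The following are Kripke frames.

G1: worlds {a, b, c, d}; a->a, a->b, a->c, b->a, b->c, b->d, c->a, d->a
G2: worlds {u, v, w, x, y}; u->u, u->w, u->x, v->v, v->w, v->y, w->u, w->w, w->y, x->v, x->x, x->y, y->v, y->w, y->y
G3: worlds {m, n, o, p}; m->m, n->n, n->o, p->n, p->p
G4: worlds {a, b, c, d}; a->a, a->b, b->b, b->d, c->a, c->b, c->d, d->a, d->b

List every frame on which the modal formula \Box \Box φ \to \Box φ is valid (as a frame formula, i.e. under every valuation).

This is the axiom for density; its first-order frame correspondent is \forall x \forall y (Rxy \to \exists z (Rxz \wedge Rzy)).
G1: fails — Rbd but no z with Rbz and Rzd.
G2: satisfies the condition.
G3: satisfies the condition.
G4: satisfies the condition.
Valid on: G2, G3, G4.

G2, G3, G4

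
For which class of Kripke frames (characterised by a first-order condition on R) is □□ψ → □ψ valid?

This schema is the C4 axiom.
It corresponds to density: ∀x ∀y (Rxy → ∃z (Rxz ∧ Rzy)).

Density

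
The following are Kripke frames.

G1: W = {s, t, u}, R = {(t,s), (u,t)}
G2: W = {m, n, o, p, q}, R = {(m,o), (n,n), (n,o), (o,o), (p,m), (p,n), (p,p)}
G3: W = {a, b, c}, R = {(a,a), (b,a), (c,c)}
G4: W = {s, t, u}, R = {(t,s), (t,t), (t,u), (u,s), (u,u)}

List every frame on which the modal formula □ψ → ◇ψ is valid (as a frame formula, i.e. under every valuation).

G3

This is the axiom for seriality; its first-order frame correspondent is ∀x ∃y Rxy.
G1: fails — world s has no successor.
G2: fails — world q has no successor.
G3: ✓.
G4: fails — world s has no successor.
Valid on: G3.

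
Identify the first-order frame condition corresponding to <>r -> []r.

Suppose ◇r→□r is valid. Take Rxy, Rxz and set V(r)={y}. Then ◇r at x, so □r at x, so r at z, i.e. z=y.
Conversely, any frame satisfying forall x forall y forall z (Rxy & Rxz -> y = z) validates the schema.
So the correspondent is partial functionality.

partial functionality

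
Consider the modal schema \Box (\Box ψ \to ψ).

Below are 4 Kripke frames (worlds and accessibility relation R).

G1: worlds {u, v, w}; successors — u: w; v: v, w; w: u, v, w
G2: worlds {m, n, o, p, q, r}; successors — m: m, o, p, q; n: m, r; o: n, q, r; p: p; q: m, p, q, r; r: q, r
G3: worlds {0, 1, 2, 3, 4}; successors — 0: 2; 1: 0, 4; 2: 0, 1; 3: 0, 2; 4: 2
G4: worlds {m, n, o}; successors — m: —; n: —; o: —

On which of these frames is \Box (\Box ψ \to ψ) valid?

G4

The schema corresponds to shift-reflexivity: \forall x \forall y (Rxy \to Ryy).
G1: fails — Rwu but not Ruu.
G2: fails — Ron but not Rnn.
G3: fails — R10 but not R00.
G4: satisfies the condition.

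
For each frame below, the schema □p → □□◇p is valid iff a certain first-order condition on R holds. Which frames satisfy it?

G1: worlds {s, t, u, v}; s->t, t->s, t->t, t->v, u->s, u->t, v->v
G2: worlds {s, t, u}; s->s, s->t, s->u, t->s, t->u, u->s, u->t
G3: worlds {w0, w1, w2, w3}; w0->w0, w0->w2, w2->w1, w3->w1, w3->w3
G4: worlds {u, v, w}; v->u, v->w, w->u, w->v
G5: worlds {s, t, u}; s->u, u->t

G2

The schema corresponds to a generalized confluence (Geach) condition: ∀x ∀z (xR²z → ∃w (xRw ∧ zRw)).
G1: fails — sR²v but no w with sRw and vRw.
G2: ✓.
G3: fails — w0R²w1 but no w with w0Rw and w1Rw.
G4: fails — vR²u but no t with vRt and uRt.
G5: fails — sR²t but no w with sRw and tRw.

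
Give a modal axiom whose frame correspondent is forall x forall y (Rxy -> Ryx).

The condition is symmetry. The B schema r → □◇r defines it.
Suppose r→□◇r is valid. Take Rxy and set V(r)={x}. Then r at x, so □◇r at x, so ◇r at y, so some z with Ryz has r; z=x, i.e. Ryx.

r → □◇r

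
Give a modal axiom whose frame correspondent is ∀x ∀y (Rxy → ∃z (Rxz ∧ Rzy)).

□□r → □r

The condition is density. The C4 schema □□r → □r defines it.
Suppose □□r→□r is valid. Take Rxy and set V(r)={w : xR²w}. Then □□r at x, so □r at x, so r at y, i.e. ∃z(Rxz∧Rzy).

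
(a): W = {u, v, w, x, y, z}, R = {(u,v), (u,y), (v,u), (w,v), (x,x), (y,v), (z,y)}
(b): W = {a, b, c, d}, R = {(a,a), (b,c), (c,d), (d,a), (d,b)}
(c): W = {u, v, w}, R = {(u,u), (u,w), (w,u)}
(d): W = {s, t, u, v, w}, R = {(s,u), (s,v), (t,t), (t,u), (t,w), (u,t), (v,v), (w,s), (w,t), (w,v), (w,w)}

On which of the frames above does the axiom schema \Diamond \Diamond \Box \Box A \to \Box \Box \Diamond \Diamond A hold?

The schema corresponds to a generalized confluence (Geach) condition: \forall x \forall y \forall z ((x R^2 y \wedge x R^2 z) \to \exists w (y R^2 w \wedge z R^2 w)).
(a): fails — vR²v, vR²y but no t with vR²t and yR²t.
(b): fails — cR²a, cR²b but no w with aR²w and bR²w.
(c): satisfies the condition.
(d): fails — tR²u, tR²v but no w* with uR²w* and vR²w*.

(c)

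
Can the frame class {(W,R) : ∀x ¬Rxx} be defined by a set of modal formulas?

No — not modally definable

If a class were modally definable it would be closed under surjective bounded morphisms (Goldblatt–Thomason).
The 5-cycle (worlds a,b,c,d,e with a→b→c→d→e→a) is irreflexive, and the map sending every world to a single reflexive point • is a surjective bounded morphism (forth: every edge maps to (•,•); back: every world has a successor). So any modal formula valid on the 5-cycle is also valid on the reflexive point, which is not irreflexive.
Hence irreflexivity is not modally definable.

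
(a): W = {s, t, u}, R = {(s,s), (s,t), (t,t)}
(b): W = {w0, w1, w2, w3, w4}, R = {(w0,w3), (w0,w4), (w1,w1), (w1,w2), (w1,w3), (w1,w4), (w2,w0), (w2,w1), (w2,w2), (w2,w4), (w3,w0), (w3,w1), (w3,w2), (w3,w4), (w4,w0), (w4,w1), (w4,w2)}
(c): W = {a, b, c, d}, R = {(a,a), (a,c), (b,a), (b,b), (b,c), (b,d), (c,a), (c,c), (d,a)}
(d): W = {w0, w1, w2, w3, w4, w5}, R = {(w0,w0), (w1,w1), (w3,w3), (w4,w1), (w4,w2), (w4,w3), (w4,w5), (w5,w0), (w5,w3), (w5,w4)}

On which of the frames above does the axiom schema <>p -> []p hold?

This is the axiom for partial functionality; its first-order frame correspondent is forall x forall y forall z (Rxy & Rxz -> y = z).
(a): fails — s sees both s and t.
(b): fails — w0 sees both w3 and w4.
(c): fails — a sees both a and c.
(d): fails — w4 sees both w1 and w2.
Valid on no frame.

none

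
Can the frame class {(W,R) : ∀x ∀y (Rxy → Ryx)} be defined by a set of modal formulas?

The condition is symmetry. A defining modal formula is p → □◇p.
Suppose p→□◇p is valid. Take Rxy and set V(p)={x}. Then p at x, so □◇p at x, so ◇p at y, so some z with Ryz has p; z=x, i.e. Ryx.

Definable; p → □◇p defines it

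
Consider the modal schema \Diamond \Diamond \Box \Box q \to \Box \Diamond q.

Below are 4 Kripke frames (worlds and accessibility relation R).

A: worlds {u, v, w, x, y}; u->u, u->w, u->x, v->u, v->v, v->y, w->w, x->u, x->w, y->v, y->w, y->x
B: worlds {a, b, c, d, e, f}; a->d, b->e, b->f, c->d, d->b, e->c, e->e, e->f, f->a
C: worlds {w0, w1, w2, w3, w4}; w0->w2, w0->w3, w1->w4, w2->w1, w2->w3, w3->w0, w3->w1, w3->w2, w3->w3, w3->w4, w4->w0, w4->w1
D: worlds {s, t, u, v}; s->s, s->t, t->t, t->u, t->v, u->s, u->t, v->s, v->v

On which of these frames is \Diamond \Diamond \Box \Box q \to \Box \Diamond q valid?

D

The schema corresponds to a generalized confluence (Geach) condition: \forall x \forall y \forall z ((x R^2 y \wedge xRz) \to \exists w (y R^2 w \wedge zRw)).
A: fails — vR²w, vRv but no t with wR²t and vRt.
B: fails — aR²b, aRd but no w with bR²w and dRw.
C: fails — w2R²w1, w2Rw1 but no w with w1R²w and w1Rw.
D: satisfies the condition.
Valid on: D.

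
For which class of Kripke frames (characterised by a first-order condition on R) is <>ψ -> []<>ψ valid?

This is the 5 axiom.
Its frame correspondent is the Euclidean property — forall x forall y forall z (Rxy & Rxz -> Ryz).

the Euclidean property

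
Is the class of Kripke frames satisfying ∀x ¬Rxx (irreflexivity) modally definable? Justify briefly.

Any modally definable frame class is closed under surjective bounded morphisms.
The 5-cycle (worlds w0,w1,w2,w3,w4 with w0→w1→w2→w3→w4→w0) is irreflexive, and the map sending every world to a single reflexive point • is a surjective bounded morphism (forth: every edge maps to (•,•); back: every world has a successor). So any modal formula valid on the 5-cycle is also valid on the reflexive point, which is not irreflexive.
Hence irreflexivity is not modally definable.

Not modally definable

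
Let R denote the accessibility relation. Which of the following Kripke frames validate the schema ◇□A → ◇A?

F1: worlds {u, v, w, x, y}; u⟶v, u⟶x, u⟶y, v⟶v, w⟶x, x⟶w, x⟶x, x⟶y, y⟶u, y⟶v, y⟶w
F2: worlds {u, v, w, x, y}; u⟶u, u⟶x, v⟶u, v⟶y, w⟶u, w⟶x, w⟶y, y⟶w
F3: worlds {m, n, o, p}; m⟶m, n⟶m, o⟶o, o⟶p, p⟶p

F3

The schema corresponds to a generalized confluence (Geach) condition: ∀x ∀y (xRy → ∃w (yRw ∧ xRw)).
F1: fails — yRw but no t with wRt and yRt.
F2: fails — uRx but no t with xRt and uRt.
F3: holds.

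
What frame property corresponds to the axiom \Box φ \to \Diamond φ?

seriality: \forall x \exists y Rxy

Suppose □φ→◇φ is valid. At any x set V(φ)=W. Then □φ at x, so ◇φ at x, so x has a successor.
Conversely, any frame satisfying \forall x \exists y Rxy validates the schema.
So the correspondent is seriality.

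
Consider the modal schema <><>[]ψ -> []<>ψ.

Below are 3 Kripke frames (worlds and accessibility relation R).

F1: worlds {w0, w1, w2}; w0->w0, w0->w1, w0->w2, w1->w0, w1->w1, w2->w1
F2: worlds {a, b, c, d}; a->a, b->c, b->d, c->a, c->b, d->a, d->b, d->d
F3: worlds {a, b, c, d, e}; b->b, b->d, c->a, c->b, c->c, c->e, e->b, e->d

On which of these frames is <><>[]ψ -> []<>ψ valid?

The schema corresponds to a generalized confluence (Geach) condition: forall x forall y forall z ((x R^2 y & xRz) -> exists w (yRw & zRw)).
F1: condition met.
F2: fails — bR²b, bRc but no w with bRw and cRw.
F3: fails — bR²b, bRd but no w with bRw and dRw.

F1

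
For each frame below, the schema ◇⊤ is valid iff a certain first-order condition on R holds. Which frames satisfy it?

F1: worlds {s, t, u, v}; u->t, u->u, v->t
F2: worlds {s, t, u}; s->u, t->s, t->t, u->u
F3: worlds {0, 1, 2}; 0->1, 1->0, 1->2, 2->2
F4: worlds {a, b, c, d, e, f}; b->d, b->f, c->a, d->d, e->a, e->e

F2, F3

The schema corresponds to seriality: ∀x ∃y Rxy.
F1: fails — world s has no successor.
F2: holds.
F3: holds.
F4: fails — world a has no successor.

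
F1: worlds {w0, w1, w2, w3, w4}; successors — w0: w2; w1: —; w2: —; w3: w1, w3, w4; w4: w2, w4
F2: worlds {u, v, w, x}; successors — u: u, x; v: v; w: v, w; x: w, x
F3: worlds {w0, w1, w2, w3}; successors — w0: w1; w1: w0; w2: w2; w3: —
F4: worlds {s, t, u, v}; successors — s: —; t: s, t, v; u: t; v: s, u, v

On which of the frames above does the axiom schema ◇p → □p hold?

F3

The schema corresponds to partial functionality: ∀x ∀y ∀z (Rxy ∧ Rxz → y = z).
F1: fails — w3 sees both w1 and w3.
F2: fails — u sees both u and x.
F3: satisfies the condition.
F4: fails — t sees both s and t.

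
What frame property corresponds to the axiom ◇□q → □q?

the Euclidean property: ∀x ∀y ∀z (Rxy ∧ Rxz → Ryz)

This schema is equivalent to the 5 axiom ◇q → □◇q.
Its frame correspondent is the Euclidean property — ∀x ∀y ∀z (Rxy ∧ Rxz → Ryz).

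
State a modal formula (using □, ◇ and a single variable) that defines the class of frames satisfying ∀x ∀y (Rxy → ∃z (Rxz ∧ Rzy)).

□□s → □s

The condition is density. The C4 schema □□s → □s defines it.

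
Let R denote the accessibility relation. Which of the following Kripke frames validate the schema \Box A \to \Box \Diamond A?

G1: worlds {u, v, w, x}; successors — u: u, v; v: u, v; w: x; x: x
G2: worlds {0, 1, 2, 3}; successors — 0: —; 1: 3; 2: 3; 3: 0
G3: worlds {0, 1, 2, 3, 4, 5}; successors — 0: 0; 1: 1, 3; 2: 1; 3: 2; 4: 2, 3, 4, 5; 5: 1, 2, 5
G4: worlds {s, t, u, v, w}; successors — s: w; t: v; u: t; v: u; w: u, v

G1

Frame correspondent (Sahlqvist): \forall x \forall z (xRz \to \exists w (xRw \wedge zRw)) — i.e. a generalized confluence (Geach) condition.
G1: condition met.
G2: fails — 1R3 but no w with 1Rw and 3Rw.
G3: fails — 1R3 but no w with 1Rw and 3Rw.
G4: fails — sRw but no w* with sRw* and wRw*.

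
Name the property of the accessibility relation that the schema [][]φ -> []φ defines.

density: forall x forall y (Rxy -> exists z (Rxz & Rzy))

This schema is the C4 axiom.
It corresponds to density: forall x forall y (Rxy -> exists z (Rxz & Rzy)).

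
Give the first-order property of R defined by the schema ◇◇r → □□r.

This is a Sahlqvist (Geach-type) schema ◇^2□^0r → □^2◇^0r.
Minimal-valuation argument: fix x; take any y with xR^2y and any z with xR^2z. Set V(r) to the set of worlds R-reachable from y in exactly 0 steps. Then □^0r holds at y, so the antecedent holds at x; validity forces ◇^0r at z, giving a w with zR^0w and yR^0w.
First-order correspondent: ∀x ∀y ∀z ((xR²y ∧ xR²z) → ∃w (y = w ∧ z = w)).

∀x ∀y ∀z ((xR²y ∧ xR²z) → ∃w (y = w ∧ z = w))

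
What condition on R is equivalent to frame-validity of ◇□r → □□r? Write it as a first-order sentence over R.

This is a Sahlqvist (Geach-type) schema ◇^1□^1r → □^2◇^0r.
First-order correspondent: ∀x ∀y ∀z ((xRy ∧ xR²z) → ∃w (yRw ∧ z = w)).

∀x ∀y ∀z ((xRy ∧ xR²z) → ∃w (yRw ∧ z = w))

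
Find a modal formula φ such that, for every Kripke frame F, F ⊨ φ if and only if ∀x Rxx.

A defining formula is □p → p (the T axiom).
Suppose □p→p is valid. At any x set V(p)={w : Rxw}. Then □p holds at x, so p holds at x, i.e. Rxx.

□p → p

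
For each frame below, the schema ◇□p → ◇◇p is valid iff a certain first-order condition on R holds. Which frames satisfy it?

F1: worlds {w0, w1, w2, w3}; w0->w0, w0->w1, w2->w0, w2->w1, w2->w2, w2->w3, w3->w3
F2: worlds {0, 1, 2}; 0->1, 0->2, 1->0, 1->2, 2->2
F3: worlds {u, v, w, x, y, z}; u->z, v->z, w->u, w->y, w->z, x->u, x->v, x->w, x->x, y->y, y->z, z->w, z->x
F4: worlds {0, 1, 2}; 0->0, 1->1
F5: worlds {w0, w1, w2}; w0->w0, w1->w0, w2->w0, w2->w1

This is the axiom for a generalized confluence (Geach) condition; its first-order frame correspondent is ∀x ∀y (xRy → ∃w (yRw ∧ xR²w)).
F1: fails — w0Rw1 but no w with w1Rw and w0R²w.
F2: holds.
F3: holds.
F4: holds.
F5: holds.

F2, F3, F4, F5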